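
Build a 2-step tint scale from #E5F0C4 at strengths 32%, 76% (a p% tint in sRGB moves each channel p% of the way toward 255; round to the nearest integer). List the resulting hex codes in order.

#E5F0C4 is rgb(229, 240, 196).
32%: (229 + 8.32 = 237.32→237, 240 + 4.8 = 244.8→245, 196 + 18.88 = 214.88→215) → #EDF5D7
76%: (229 + 19.76 = 248.76→249, 240 + 11.4 = 251.4→251, 196 + 44.84 = 240.84→241) → #F9FBF1

#EDF5D7, #F9FBF1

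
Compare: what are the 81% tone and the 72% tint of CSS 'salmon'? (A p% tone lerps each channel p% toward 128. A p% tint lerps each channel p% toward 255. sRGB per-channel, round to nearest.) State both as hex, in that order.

CSS salmon is rgb(250, 128, 114).
81% tone:
  R: 250 + 0.81×(128−250) = 250 − 98.82 = 151.18 → 151
  G: 128 + 0 = 128 → 128
  B: 114 + 11.34 = 125.34 → 125
  → #97807d
72% tint:
  R: 250 + 0.72×(255−250) = 250 + 3.6 = 253.6 → 254
  G: 128 + 91.44 = 219.44 → 219
  B: 114 + 101.52 = 215.52 → 216
  → #fedbd8

#97807d, #fedbd8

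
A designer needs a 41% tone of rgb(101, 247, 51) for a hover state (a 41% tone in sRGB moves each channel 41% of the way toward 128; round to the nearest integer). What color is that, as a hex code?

#70C653

Per channel, c → c + 0.41(128 − c):
  R: 101 + 0.41×(128−101) = 101 + 11.07 = 112.07 → 112
  G: 247 + 0.41×(128−247) = 247 − 48.79 = 198.21 → 198
  B: 51 + 0.41×(128−51) = 51 + 31.57 = 82.57 → 83
rgb(112, 198, 83) = #70C653.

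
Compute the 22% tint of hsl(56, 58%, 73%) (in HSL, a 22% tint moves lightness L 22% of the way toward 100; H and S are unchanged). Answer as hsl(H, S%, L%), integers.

L moves 22% from 73 toward 100: 73 + 5.94 = 78.94 → 79.
H and S are unchanged.

hsl(56, 58%, 79%)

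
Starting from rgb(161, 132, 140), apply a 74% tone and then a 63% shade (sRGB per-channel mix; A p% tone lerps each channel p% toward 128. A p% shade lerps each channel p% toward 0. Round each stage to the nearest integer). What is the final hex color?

Lerp each channel 74% toward 128:
  R: 161 + 0.74×(128−161) = 161 − 24.42 = 136.58 → 137
  G: 132 + 0.74×(128−132) = 132 − 2.96 = 129.04 → 129
  B: 140 + 0.74×(128−140) = 140 − 8.88 = 131.12 → 131
After the tone: rgb(137, 129, 131) = #898183.
A 63% shade moves each channel 63% toward 0:
  R: 137 + 0.63×(0−137) = 137 − 86.31 = 50.69 → 51
  G: 129 − 81.27 = 47.73 → 48
  B: 131 + 0.63×(0−131) = 131 − 82.53 = 48.47 → 48
rgb(51, 48, 48) = #333030.

#333030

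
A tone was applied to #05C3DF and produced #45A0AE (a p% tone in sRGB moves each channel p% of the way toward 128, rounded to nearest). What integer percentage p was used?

52%

#05C3DF is rgb(5, 195, 223); #45A0AE is rgb(69, 160, 174).
On the R channel (widest range): 69 ≈ 5 + (p/100)(128 − 5), so p ≈ 100×(69 − 5)/(128 − 5) = 6400/123 = 52.03.
p = 52 reproduces all three channels after rounding.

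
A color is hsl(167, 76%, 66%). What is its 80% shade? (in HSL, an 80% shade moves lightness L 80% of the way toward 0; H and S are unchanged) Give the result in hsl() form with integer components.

hsl(167, 76%, 13%)

L moves 80% from 66 toward 0: 66 − 52.8 = 13.2 → 13.
H and S are unchanged.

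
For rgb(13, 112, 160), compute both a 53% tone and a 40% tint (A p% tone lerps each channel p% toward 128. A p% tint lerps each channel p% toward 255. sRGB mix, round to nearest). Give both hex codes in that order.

53% tone:
  R: 13 + 0.53×(128−13) = 13 + 60.95 = 73.95 → 74
  G: 112 + 0.53×(128−112) = 112 + 8.48 = 120.48 → 120
  B: 160 − 16.96 = 143.04 → 143
  → #4A788F
40% tint:
  R: 13 + 96.8 = 109.8 → 110
  G: 112 + 57.2 = 169.2 → 169
  B: 160 + 38 = 198 → 198
  → #6EA9C6

#4A788F, #6EA9C6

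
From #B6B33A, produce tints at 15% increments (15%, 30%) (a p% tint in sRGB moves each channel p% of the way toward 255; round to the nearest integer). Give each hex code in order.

#C1BE58, #CCCA75

#B6B33A is rgb(182, 179, 58).
15%: (182 + 10.95 = 192.95→193, 179 + 11.4 = 190.4→190, 58 + 29.55 = 87.55→88) → #C1BE58
30%: (182 + 21.9 = 203.9→204, 179 + 22.8 = 201.8→202, 58 + 59.1 = 117.1→117) → #CCCA75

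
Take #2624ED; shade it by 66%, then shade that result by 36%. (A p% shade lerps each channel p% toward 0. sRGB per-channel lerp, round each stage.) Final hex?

#080834

#2624ED is rgb(38, 36, 237).
A 66% shade moves each channel 66% toward 0:
  R: 38 + 0.66×(0−38) = 38 − 25.08 = 12.92 → 13
  G: 36 + 0.66×(0−36) = 36 − 23.76 = 12.24 → 12
  B: 237 + 0.66×(0−237) = 237 − 156.42 = 80.58 → 81
After the shade: rgb(13, 12, 81) = #0D0C51.
A 36% shade moves each channel 36% toward 0:
  R: 13 + 0.36×(0−13) = 13 − 4.68 = 8.32 → 8
  G: 12 − 4.32 = 7.68 → 8
  B: 81 + 0.36×(0−81) = 81 − 29.16 = 51.84 → 52
rgb(8, 8, 52) = #080834.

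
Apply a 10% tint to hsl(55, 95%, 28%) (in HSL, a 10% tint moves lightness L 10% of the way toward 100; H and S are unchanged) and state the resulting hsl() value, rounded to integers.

hsl(55, 95%, 35%)

L moves 10% from 28 toward 100: 28 + 7.2 = 35.2 → 35.
H and S are unchanged.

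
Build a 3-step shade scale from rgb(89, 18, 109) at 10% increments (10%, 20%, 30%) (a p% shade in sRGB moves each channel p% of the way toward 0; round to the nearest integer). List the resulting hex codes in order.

#501062, #470e57, #3e0d4c

10%: (89 − 8.9 = 80.1→80, 18 − 1.8 = 16.2→16, 109 − 10.9 = 98.1→98) → #501062
20%: (89 − 17.8 = 71.2→71, 18 − 3.6 = 14.4→14, 109 − 21.8 = 87.2→87) → #470e57
30%: (89 − 26.7 = 62.3→62, 18 − 5.4 = 12.6→13, 109 − 32.7 = 76.3→76) → #3e0d4c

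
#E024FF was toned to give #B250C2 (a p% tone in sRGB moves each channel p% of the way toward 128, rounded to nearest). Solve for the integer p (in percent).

#E024FF is rgb(224, 36, 255); #B250C2 is rgb(178, 80, 194).
On the B channel (widest range): 194 ≈ 255 + (p/100)(128 − 255), so p ≈ 100×(194 − 255)/(128 − 255) = -6100/-127 = 48.03.
p = 48 reproduces all three channels after rounding.

48%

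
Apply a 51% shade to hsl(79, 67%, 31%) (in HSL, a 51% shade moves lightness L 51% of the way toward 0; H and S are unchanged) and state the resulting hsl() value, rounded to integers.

L moves 51% from 31 toward 0: 31 − 15.81 = 15.19 → 15.
H and S are unchanged.

hsl(79, 67%, 15%)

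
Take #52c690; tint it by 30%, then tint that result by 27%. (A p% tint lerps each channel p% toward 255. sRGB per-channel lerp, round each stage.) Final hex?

#a7e2c6

#52c690 is rgb(82, 198, 144).
Lerp each channel 30% toward 255:
  R: 82 + 51.9 = 133.9 → 134
  G: 198 + 0.3×(255−198) = 198 + 17.1 = 215.1 → 215
  B: 144 + 33.3 = 177.3 → 177
After the tint: rgb(134, 215, 177) = #86d7b1.
A 27% tint moves each channel 27% toward 255:
  R: 134 + 0.27×(255−134) = 134 + 32.67 = 166.67 → 167
  G: 215 + 10.8 = 225.8 → 226
  B: 177 + 21.06 = 198.06 → 198
rgb(167, 226, 198) = #a7e2c6.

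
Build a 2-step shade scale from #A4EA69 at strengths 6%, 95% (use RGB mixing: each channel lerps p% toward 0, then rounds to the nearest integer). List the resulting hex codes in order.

#9ADC63, #080C05

#A4EA69 is rgb(164, 234, 105).
6%: (164 − 9.84 = 154.16→154, 234 − 14.04 = 219.96→220, 105 − 6.3 = 98.7→99) → #9ADC63
95%: (164 − 155.8 = 8.2→8, 234 − 222.3 = 11.7→12, 105 − 99.75 = 5.25→5) → #080C05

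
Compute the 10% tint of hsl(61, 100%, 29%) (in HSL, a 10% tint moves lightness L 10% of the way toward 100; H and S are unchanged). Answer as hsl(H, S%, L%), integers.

L moves 10% from 29 toward 100: 29 + 7.1 = 36.1 → 36.
H and S are unchanged.

hsl(61, 100%, 36%)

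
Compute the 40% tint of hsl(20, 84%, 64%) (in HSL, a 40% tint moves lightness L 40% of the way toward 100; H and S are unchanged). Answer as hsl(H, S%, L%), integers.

hsl(20, 84%, 78%)

L moves 40% from 64 toward 100: 64 + 14.4 = 78.4 → 78.
H and S are unchanged.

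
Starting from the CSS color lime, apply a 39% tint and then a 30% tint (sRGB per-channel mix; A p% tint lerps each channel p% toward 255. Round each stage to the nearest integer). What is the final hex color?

#92ff92

CSS lime is rgb(0, 255, 0).
Lerp each channel 39% toward 255:
  R: 0 + 0.39×(255−0) = 0 + 99.45 = 99.45 → 99
  G: 255 + 0.39×(255−255) = 255 + 0 = 255 → 255
  B: 0 + 0.39×(255−0) = 0 + 99.45 = 99.45 → 99
After the tint: rgb(99, 255, 99) = #63ff63.
Per channel, c → c + 0.3(255 − c):
  R: 99 + 0.3×(255−99) = 99 + 46.8 = 145.8 → 146
  G: 255 + 0 = 255 → 255
  B: 99 + 46.8 = 145.8 → 146
rgb(146, 255, 146) = #92ff92.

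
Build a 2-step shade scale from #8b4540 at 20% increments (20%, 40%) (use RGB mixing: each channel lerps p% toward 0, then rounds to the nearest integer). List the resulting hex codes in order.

#8b4540 is rgb(139, 69, 64).
20%: (139 − 27.8 = 111.2→111, 69 − 13.8 = 55.2→55, 64 − 12.8 = 51.2→51) → #6f3733
40%: (139 − 55.6 = 83.4→83, 69 − 27.6 = 41.4→41, 64 − 25.6 = 38.4→38) → #532926

#6f3733, #532926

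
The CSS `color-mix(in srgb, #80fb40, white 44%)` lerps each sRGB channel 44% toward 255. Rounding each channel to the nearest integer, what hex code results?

#80fb40 is rgb(128, 251, 64).
Per channel, c → c + 0.44(255 − c):
  R: 128 + 55.88 = 183.88 → 184
  G: 251 + 1.76 = 252.76 → 253
  B: 64 + 84.04 = 148.04 → 148
rgb(184, 253, 148) = #b8fd94.

#b8fd94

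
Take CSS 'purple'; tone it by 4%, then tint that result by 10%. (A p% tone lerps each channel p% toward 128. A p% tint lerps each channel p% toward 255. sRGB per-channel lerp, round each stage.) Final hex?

#8D1E8D

CSS purple is rgb(128, 0, 128).
A 4% tone moves each channel 4% toward 128:
  R: 128 + 0.04×(128−128) = 128 + 0 = 128 → 128
  G: 0 + 0.04×(128−0) = 0 + 5.12 = 5.12 → 5
  B: 128 + 0.04×(128−128) = 128 + 0 = 128 → 128
After the tone: rgb(128, 5, 128) = #800580.
Lerp each channel 10% toward 255:
  R: 128 + 0.1×(255−128) = 128 + 12.7 = 140.7 → 141
  G: 5 + 25 = 30 → 30
  B: 128 + 0.1×(255−128) = 128 + 12.7 = 140.7 → 141
rgb(141, 30, 141) = #8D1E8D.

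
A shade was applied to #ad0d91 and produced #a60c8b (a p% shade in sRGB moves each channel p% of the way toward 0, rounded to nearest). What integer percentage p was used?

4%

#ad0d91 is rgb(173, 13, 145); #a60c8b is rgb(166, 12, 139).
On the R channel (widest range): 166 ≈ 173 + (p/100)(0 − 173), so p ≈ 100×(166 − 173)/(0 − 173) = -700/-173 = 4.05.
p = 4 reproduces all three channels after rounding.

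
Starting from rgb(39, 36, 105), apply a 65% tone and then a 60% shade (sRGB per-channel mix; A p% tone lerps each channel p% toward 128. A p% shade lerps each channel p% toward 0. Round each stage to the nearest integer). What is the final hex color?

A 65% tone moves each channel 65% toward 128:
  R: 39 + 0.65×(128−39) = 39 + 57.85 = 96.85 → 97
  G: 36 + 0.65×(128−36) = 36 + 59.8 = 95.8 → 96
  B: 105 + 14.95 = 119.95 → 120
After the tone: rgb(97, 96, 120) = #616078.
A 60% shade moves each channel 60% toward 0:
  R: 97 + 0.6×(0−97) = 97 − 58.2 = 38.8 → 39
  G: 96 − 57.6 = 38.4 → 38
  B: 120 − 72 = 48 → 48
rgb(39, 38, 48) = #272630.

#272630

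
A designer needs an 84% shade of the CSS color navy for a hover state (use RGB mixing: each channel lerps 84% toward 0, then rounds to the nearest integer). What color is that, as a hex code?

CSS navy is rgb(0, 0, 128).
Per channel, c → c + 0.84(0 − c):
  R: 0 + 0.84×(0−0) = 0 + 0 = 0 → 0
  G: 0 + 0 = 0 → 0
  B: 128 + 0.84×(0−128) = 128 − 107.52 = 20.48 → 20
rgb(0, 0, 20) = #000014.

#000014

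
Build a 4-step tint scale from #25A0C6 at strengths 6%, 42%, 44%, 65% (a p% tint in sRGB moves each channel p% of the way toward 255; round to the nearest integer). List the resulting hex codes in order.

#32A6C9, #81C8DE, #85CADF, #B3DEEB

#25A0C6 is rgb(37, 160, 198).
6%: (37 + 13.08 = 50.08→50, 160 + 5.7 = 165.7→166, 198 + 3.42 = 201.42→201) → #32A6C9
42%: (37 + 91.56 = 128.56→129, 160 + 39.9 = 199.9→200, 198 + 23.94 = 221.94→222) → #81C8DE
44%: (37 + 95.92 = 132.92→133, 160 + 41.8 = 201.8→202, 198 + 25.08 = 223.08→223) → #85CADF
65%: (37 + 141.7 = 178.7→179, 160 + 61.75 = 221.75→222, 198 + 37.05 = 235.05→235) → #B3DEEB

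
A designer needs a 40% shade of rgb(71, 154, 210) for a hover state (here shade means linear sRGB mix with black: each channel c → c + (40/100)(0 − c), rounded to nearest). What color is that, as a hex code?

#2b5c7e

Lerp each channel 40% toward 0:
  R: 71 + 0.4×(0−71) = 71 − 28.4 = 42.6 → 43
  G: 154 + 0.4×(0−154) = 154 − 61.6 = 92.4 → 92
  B: 210 + 0.4×(0−210) = 210 − 84 = 126 → 126
rgb(43, 92, 126) = #2b5c7e.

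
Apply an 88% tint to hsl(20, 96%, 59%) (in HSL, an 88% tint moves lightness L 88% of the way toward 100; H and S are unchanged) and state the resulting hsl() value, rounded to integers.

hsl(20, 96%, 95%)

L moves 88% from 59 toward 100: 59 + 36.08 = 95.08 → 95.
H and S are unchanged.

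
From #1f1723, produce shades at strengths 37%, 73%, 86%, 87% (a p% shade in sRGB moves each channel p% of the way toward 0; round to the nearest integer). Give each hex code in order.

#1f1723 is rgb(31, 23, 35).
37%: (31 − 11.47 = 19.53→20, 23 − 8.51 = 14.49→14, 35 − 12.95 = 22.05→22) → #140e16
73%: (31 − 22.63 = 8.37→8, 23 − 16.79 = 6.21→6, 35 − 25.55 = 9.45→9) → #080609
86%: (31 − 26.66 = 4.34→4, 23 − 19.78 = 3.22→3, 35 − 30.1 = 4.9→5) → #040305
87%: (31 − 26.97 = 4.03→4, 23 − 20.01 = 2.99→3, 35 − 30.45 = 4.55→5) → #040305

#140e16, #080609, #040305, #040305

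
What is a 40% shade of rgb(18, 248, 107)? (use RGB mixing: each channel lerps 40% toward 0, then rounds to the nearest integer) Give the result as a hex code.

Lerp each channel 40% toward 0:
  R: 18 + 0.4×(0−18) = 18 − 7.2 = 10.8 → 11
  G: 248 + 0.4×(0−248) = 248 − 99.2 = 148.8 → 149
  B: 107 − 42.8 = 64.2 → 64
rgb(11, 149, 64) = #0B9540.

#0B9540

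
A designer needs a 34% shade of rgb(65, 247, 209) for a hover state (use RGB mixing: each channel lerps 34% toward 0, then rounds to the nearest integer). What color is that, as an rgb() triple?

rgb(43, 163, 138)

Per channel, c → c + 0.34(0 − c):
  R: 65 − 22.1 = 42.9 → 43
  G: 247 − 83.98 = 163.02 → 163
  B: 209 + 0.34×(0−209) = 209 − 71.06 = 137.94 → 138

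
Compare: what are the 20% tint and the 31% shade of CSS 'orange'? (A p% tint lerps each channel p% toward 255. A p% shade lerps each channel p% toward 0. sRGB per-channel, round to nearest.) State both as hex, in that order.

#ffb733, #b07200

CSS orange is rgb(255, 165, 0).
20% tint:
  R: 255 + 0.2×(255−255) = 255 + 0 = 255 → 255
  G: 165 + 0.2×(255−165) = 165 + 18 = 183 → 183
  B: 0 + 0.2×(255−0) = 0 + 51 = 51 → 51
  → #ffb733
31% shade:
  R: 255 + 0.31×(0−255) = 255 − 79.05 = 175.95 → 176
  G: 165 + 0.31×(0−165) = 165 − 51.15 = 113.85 → 114
  B: 0 + 0 = 0 → 0
  → #b07200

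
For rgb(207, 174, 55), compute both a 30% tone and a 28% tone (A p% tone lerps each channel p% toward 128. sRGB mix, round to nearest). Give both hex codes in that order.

#B7A04D, #B9A14B

30% tone:
  R: 207 + 0.3×(128−207) = 207 − 23.7 = 183.3 → 183
  G: 174 + 0.3×(128−174) = 174 − 13.8 = 160.2 → 160
  B: 55 + 0.3×(128−55) = 55 + 21.9 = 76.9 → 77
  → #B7A04D
28% tone:
  R: 207 − 22.12 = 184.88 → 185
  G: 174 + 0.28×(128−174) = 174 − 12.88 = 161.12 → 161
  B: 55 + 20.44 = 75.44 → 75
  → #B9A14B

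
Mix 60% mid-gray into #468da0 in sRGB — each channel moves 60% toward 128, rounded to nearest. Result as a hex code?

#468da0 is rgb(70, 141, 160).
Lerp each channel 60% toward 128:
  R: 70 + 0.6×(128−70) = 70 + 34.8 = 104.8 → 105
  G: 141 − 7.8 = 133.2 → 133
  B: 160 + 0.6×(128−160) = 160 − 19.2 = 140.8 → 141
rgb(105, 133, 141) = #69858d.

#69858d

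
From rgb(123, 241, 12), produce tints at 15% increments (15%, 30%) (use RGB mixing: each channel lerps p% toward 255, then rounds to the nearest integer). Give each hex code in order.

15%: (123 + 19.8 = 142.8→143, 241 + 2.1 = 243.1→243, 12 + 36.45 = 48.45→48) → #8FF330
30%: (123 + 39.6 = 162.6→163, 241 + 4.2 = 245.2→245, 12 + 72.9 = 84.9→85) → #A3F555

#8FF330, #A3F555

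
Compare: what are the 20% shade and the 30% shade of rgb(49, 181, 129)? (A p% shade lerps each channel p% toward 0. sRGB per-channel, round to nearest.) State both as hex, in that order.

#279167, #227F5A

20% shade:
  R: 49 + 0.2×(0−49) = 49 − 9.8 = 39.2 → 39
  G: 181 + 0.2×(0−181) = 181 − 36.2 = 144.8 → 145
  B: 129 + 0.2×(0−129) = 129 − 25.8 = 103.2 → 103
  → #279167
30% shade:
  R: 49 + 0.3×(0−49) = 49 − 14.7 = 34.3 → 34
  G: 181 + 0.3×(0−181) = 181 − 54.3 = 126.7 → 127
  B: 129 − 38.7 = 90.3 → 90
  → #227F5A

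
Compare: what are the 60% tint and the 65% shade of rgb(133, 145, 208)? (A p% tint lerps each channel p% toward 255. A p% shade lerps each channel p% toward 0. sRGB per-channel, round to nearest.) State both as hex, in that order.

60% tint:
  R: 133 + 73.2 = 206.2 → 206
  G: 145 + 0.6×(255−145) = 145 + 66 = 211 → 211
  B: 208 + 0.6×(255−208) = 208 + 28.2 = 236.2 → 236
  → #ced3ec
65% shade:
  R: 133 − 86.45 = 46.55 → 47
  G: 145 − 94.25 = 50.75 → 51
  B: 208 − 135.2 = 72.8 → 73
  → #2f3349

#ced3ec, #2f3349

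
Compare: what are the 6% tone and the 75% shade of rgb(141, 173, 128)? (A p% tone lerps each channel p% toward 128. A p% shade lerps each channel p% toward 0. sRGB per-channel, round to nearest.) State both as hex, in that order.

6% tone:
  R: 141 + 0.06×(128−141) = 141 − 0.78 = 140.22 → 140
  G: 173 − 2.7 = 170.3 → 170
  B: 128 + 0.06×(128−128) = 128 + 0 = 128 → 128
  → #8caa80
75% shade:
  R: 141 + 0.75×(0−141) = 141 − 105.75 = 35.25 → 35
  G: 173 + 0.75×(0−173) = 173 − 129.75 = 43.25 → 43
  B: 128 + 0.75×(0−128) = 128 − 96 = 32 → 32
  → #232b20

#8caa80, #232b20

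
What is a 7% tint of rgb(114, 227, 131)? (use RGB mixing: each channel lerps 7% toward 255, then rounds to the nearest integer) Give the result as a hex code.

Per channel, c → c + 0.07(255 − c):
  R: 114 + 9.87 = 123.87 → 124
  G: 227 + 1.96 = 228.96 → 229
  B: 131 + 0.07×(255−131) = 131 + 8.68 = 139.68 → 140
rgb(124, 229, 140) = #7CE58C.

#7CE58C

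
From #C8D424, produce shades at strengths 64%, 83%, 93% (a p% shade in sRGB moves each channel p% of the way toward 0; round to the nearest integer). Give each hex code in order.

#484C0D, #222406, #0E0F03

#C8D424 is rgb(200, 212, 36).
64%: (200 − 128 = 72→72, 212 − 135.68 = 76.32→76, 36 − 23.04 = 12.96→13) → #484C0D
83%: (200 − 166 = 34→34, 212 − 175.96 = 36.04→36, 36 − 29.88 = 6.12→6) → #222406
93%: (200 − 186 = 14→14, 212 − 197.16 = 14.84→15, 36 − 33.48 = 2.52→3) → #0E0F03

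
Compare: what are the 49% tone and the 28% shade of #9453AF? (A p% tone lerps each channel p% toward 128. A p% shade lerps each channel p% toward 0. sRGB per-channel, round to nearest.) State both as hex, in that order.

#8A6998, #6B3C7E

#9453AF is rgb(148, 83, 175).
49% tone:
  R: 148 + 0.49×(128−148) = 148 − 9.8 = 138.2 → 138
  G: 83 + 0.49×(128−83) = 83 + 22.05 = 105.05 → 105
  B: 175 + 0.49×(128−175) = 175 − 23.03 = 151.97 → 152
  → #8A6998
28% shade:
  R: 148 + 0.28×(0−148) = 148 − 41.44 = 106.56 → 107
  G: 83 − 23.24 = 59.76 → 60
  B: 175 − 49 = 126 → 126
  → #6B3C7E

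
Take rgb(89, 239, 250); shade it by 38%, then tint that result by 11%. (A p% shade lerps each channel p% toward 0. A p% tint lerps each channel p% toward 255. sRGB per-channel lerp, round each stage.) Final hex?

#4DA0A6

A 38% shade moves each channel 38% toward 0:
  R: 89 − 33.82 = 55.18 → 55
  G: 239 − 90.82 = 148.18 → 148
  B: 250 + 0.38×(0−250) = 250 − 95 = 155 → 155
After the shade: rgb(55, 148, 155) = #37949B.
An 11% tint moves each channel 11% toward 255:
  R: 55 + 0.11×(255−55) = 55 + 22 = 77 → 77
  G: 148 + 0.11×(255−148) = 148 + 11.77 = 159.77 → 160
  B: 155 + 11 = 166 → 166
rgb(77, 160, 166) = #4DA0A6.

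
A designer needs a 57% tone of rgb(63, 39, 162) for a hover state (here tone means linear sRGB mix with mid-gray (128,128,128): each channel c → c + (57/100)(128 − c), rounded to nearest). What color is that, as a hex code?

A 57% tone moves each channel 57% toward 128:
  R: 63 + 0.57×(128−63) = 63 + 37.05 = 100.05 → 100
  G: 39 + 0.57×(128−39) = 39 + 50.73 = 89.73 → 90
  B: 162 − 19.38 = 142.62 → 143
rgb(100, 90, 143) = #645a8f.

#645a8f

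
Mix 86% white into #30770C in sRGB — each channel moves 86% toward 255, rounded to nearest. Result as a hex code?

#E2ECDD

#30770C is rgb(48, 119, 12).
Lerp each channel 86% toward 255:
  R: 48 + 178.02 = 226.02 → 226
  G: 119 + 0.86×(255−119) = 119 + 116.96 = 235.96 → 236
  B: 12 + 0.86×(255−12) = 12 + 208.98 = 220.98 → 221
rgb(226, 236, 221) = #E2ECDD.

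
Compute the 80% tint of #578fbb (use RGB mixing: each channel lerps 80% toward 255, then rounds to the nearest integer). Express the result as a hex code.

#578fbb is rgb(87, 143, 187).
Lerp each channel 80% toward 255:
  R: 87 + 0.8×(255−87) = 87 + 134.4 = 221.4 → 221
  G: 143 + 89.6 = 232.6 → 233
  B: 187 + 0.8×(255−187) = 187 + 54.4 = 241.4 → 241
rgb(221, 233, 241) = #dde9f1.

#dde9f1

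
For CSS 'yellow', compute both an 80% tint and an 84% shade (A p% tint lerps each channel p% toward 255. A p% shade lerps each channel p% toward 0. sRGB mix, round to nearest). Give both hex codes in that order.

CSS yellow is rgb(255, 255, 0).
80% tint:
  R: 255 + 0 = 255 → 255
  G: 255 + 0 = 255 → 255
  B: 0 + 204 = 204 → 204
  → #FFFFCC
84% shade:
  R: 255 − 214.2 = 40.8 → 41
  G: 255 + 0.84×(0−255) = 255 − 214.2 = 40.8 → 41
  B: 0 + 0.84×(0−0) = 0 + 0 = 0 → 0
  → #292900

#FFFFCC, #292900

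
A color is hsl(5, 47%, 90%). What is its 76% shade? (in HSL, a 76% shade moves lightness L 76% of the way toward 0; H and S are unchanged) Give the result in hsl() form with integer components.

L moves 76% from 90 toward 0: 90 − 68.4 = 21.6 → 22.
H and S are unchanged.

hsl(5, 47%, 22%)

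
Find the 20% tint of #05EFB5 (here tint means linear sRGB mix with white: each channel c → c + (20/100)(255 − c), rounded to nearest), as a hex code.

#05EFB5 is rgb(5, 239, 181).
A 20% tint moves each channel 20% toward 255:
  R: 5 + 50 = 55 → 55
  G: 239 + 0.2×(255−239) = 239 + 3.2 = 242.2 → 242
  B: 181 + 0.2×(255−181) = 181 + 14.8 = 195.8 → 196
rgb(55, 242, 196) = #37F2C4.

#37F2C4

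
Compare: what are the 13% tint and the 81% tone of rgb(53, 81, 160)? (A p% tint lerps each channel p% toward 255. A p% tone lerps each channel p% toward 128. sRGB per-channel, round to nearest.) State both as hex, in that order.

#4F68AC, #727786

13% tint:
  R: 53 + 26.26 = 79.26 → 79
  G: 81 + 0.13×(255−81) = 81 + 22.62 = 103.62 → 104
  B: 160 + 12.35 = 172.35 → 172
  → #4F68AC
81% tone:
  R: 53 + 0.81×(128−53) = 53 + 60.75 = 113.75 → 114
  G: 81 + 0.81×(128−81) = 81 + 38.07 = 119.07 → 119
  B: 160 − 25.92 = 134.08 → 134
  → #727786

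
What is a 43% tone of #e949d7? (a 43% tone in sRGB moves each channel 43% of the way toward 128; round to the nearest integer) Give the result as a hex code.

#bc61b2

#e949d7 is rgb(233, 73, 215).
A 43% tone moves each channel 43% toward 128:
  R: 233 + 0.43×(128−233) = 233 − 45.15 = 187.85 → 188
  G: 73 + 0.43×(128−73) = 73 + 23.65 = 96.65 → 97
  B: 215 + 0.43×(128−215) = 215 − 37.41 = 177.59 → 178
rgb(188, 97, 178) = #bc61b2.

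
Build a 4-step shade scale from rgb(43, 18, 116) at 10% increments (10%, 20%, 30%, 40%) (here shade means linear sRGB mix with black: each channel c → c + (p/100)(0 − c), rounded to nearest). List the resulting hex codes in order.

#271068, #220e5d, #1e0d51, #1a0b46

10%: (43 − 4.3 = 38.7→39, 18 − 1.8 = 16.2→16, 116 − 11.6 = 104.4→104) → #271068
20%: (43 − 8.6 = 34.4→34, 18 − 3.6 = 14.4→14, 116 − 23.2 = 92.8→93) → #220e5d
30%: (43 − 12.9 = 30.1→30, 18 − 5.4 = 12.6→13, 116 − 34.8 = 81.2→81) → #1e0d51
40%: (43 − 17.2 = 25.8→26, 18 − 7.2 = 10.8→11, 116 − 46.4 = 69.6→70) → #1a0b46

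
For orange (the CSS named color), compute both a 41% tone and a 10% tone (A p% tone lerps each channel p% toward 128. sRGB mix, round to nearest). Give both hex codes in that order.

#cb9634, #f2a10d

CSS orange is rgb(255, 165, 0).
41% tone:
  R: 255 + 0.41×(128−255) = 255 − 52.07 = 202.93 → 203
  G: 165 + 0.41×(128−165) = 165 − 15.17 = 149.83 → 150
  B: 0 + 0.41×(128−0) = 0 + 52.48 = 52.48 → 52
  → #cb9634
10% tone:
  R: 255 + 0.1×(128−255) = 255 − 12.7 = 242.3 → 242
  G: 165 − 3.7 = 161.3 → 161
  B: 0 + 0.1×(128−0) = 0 + 12.8 = 12.8 → 13
  → #f2a10d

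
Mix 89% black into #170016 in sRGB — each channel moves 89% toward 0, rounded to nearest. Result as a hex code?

#030002

#170016 is rgb(23, 0, 22).
Lerp each channel 89% toward 0:
  R: 23 + 0.89×(0−23) = 23 − 20.47 = 2.53 → 3
  G: 0 + 0.89×(0−0) = 0 + 0 = 0 → 0
  B: 22 − 19.58 = 2.42 → 2
rgb(3, 0, 2) = #030002.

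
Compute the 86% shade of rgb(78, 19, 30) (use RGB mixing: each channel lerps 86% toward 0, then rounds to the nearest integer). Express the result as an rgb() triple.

rgb(11, 3, 4)

Per channel, c → c + 0.86(0 − c):
  R: 78 − 67.08 = 10.92 → 11
  G: 19 − 16.34 = 2.66 → 3
  B: 30 − 25.8 = 4.2 → 4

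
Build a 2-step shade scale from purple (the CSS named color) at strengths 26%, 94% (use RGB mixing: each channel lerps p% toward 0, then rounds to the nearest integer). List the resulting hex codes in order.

#5f005f, #080008

CSS purple is rgb(128, 0, 128).
26%: (128 − 33.28 = 94.72→95, 0→0, 128 − 33.28 = 94.72→95) → #5f005f
94%: (128 − 120.32 = 7.68→8, 0→0, 128 − 120.32 = 7.68→8) → #080008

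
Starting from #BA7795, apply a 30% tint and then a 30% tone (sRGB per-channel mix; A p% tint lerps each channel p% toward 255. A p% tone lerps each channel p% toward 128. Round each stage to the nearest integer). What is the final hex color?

#BA7795 is rgb(186, 119, 149).
A 30% tint moves each channel 30% toward 255:
  R: 186 + 0.3×(255−186) = 186 + 20.7 = 206.7 → 207
  G: 119 + 0.3×(255−119) = 119 + 40.8 = 159.8 → 160
  B: 149 + 0.3×(255−149) = 149 + 31.8 = 180.8 → 181
After the tint: rgb(207, 160, 181) = #CFA0B5.
Lerp each channel 30% toward 128:
  R: 207 + 0.3×(128−207) = 207 − 23.7 = 183.3 → 183
  G: 160 + 0.3×(128−160) = 160 − 9.6 = 150.4 → 150
  B: 181 − 15.9 = 165.1 → 165
rgb(183, 150, 165) = #B796A5.

#B796A5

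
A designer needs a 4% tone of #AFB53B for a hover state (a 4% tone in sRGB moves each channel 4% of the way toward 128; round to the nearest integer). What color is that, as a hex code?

#AFB53B is rgb(175, 181, 59).
A 4% tone moves each channel 4% toward 128:
  R: 175 − 1.88 = 173.12 → 173
  G: 181 + 0.04×(128−181) = 181 − 2.12 = 178.88 → 179
  B: 59 + 2.76 = 61.76 → 62
rgb(173, 179, 62) = #ADB33E.

#ADB33E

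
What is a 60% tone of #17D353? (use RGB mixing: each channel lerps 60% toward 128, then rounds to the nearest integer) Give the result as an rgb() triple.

#17D353 is rgb(23, 211, 83).
Lerp each channel 60% toward 128:
  R: 23 + 63 = 86 → 86
  G: 211 + 0.6×(128−211) = 211 − 49.8 = 161.2 → 161
  B: 83 + 27 = 110 → 110

rgb(86, 161, 110)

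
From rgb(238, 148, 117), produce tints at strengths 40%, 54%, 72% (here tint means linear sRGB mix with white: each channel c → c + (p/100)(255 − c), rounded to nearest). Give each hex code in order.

40%: (238 + 6.8 = 244.8→245, 148 + 42.8 = 190.8→191, 117 + 55.2 = 172.2→172) → #F5BFAC
54%: (238 + 9.18 = 247.18→247, 148 + 57.78 = 205.78→206, 117 + 74.52 = 191.52→192) → #F7CEC0
72%: (238 + 12.24 = 250.24→250, 148 + 77.04 = 225.04→225, 117 + 99.36 = 216.36→216) → #FAE1D8

#F5BFAC, #F7CEC0, #FAE1D8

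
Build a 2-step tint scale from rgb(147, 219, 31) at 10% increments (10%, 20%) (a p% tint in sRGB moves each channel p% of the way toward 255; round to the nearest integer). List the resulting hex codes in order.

#9EDF35, #A9E24C

10%: (147 + 10.8 = 157.8→158, 219 + 3.6 = 222.6→223, 31 + 22.4 = 53.4→53) → #9EDF35
20%: (147 + 21.6 = 168.6→169, 219 + 7.2 = 226.2→226, 31 + 44.8 = 75.8→76) → #A9E24C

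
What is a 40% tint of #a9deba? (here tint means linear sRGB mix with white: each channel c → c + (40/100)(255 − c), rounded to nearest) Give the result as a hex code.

#a9deba is rgb(169, 222, 186).
Per channel, c → c + 0.4(255 − c):
  R: 169 + 0.4×(255−169) = 169 + 34.4 = 203.4 → 203
  G: 222 + 0.4×(255−222) = 222 + 13.2 = 235.2 → 235
  B: 186 + 0.4×(255−186) = 186 + 27.6 = 213.6 → 214
rgb(203, 235, 214) = #cbebd6.

#cbebd6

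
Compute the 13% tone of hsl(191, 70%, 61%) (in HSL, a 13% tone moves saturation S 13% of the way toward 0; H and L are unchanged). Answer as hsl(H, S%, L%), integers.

hsl(191, 61%, 61%)

S moves 13% from 70 toward 0: 70 − 9.1 = 60.9 → 61.
H and L are unchanged.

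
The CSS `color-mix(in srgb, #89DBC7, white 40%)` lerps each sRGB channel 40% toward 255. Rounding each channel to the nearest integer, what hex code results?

#89DBC7 is rgb(137, 219, 199).
Lerp each channel 40% toward 255:
  R: 137 + 47.2 = 184.2 → 184
  G: 219 + 14.4 = 233.4 → 233
  B: 199 + 0.4×(255−199) = 199 + 22.4 = 221.4 → 221
rgb(184, 233, 221) = #B8E9DD.

#B8E9DD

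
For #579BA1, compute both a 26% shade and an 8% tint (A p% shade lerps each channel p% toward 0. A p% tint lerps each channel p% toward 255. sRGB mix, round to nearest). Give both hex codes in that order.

#579BA1 is rgb(87, 155, 161).
26% shade:
  R: 87 + 0.26×(0−87) = 87 − 22.62 = 64.38 → 64
  G: 155 + 0.26×(0−155) = 155 − 40.3 = 114.7 → 115
  B: 161 + 0.26×(0−161) = 161 − 41.86 = 119.14 → 119
  → #407377
8% tint:
  R: 87 + 0.08×(255−87) = 87 + 13.44 = 100.44 → 100
  G: 155 + 0.08×(255−155) = 155 + 8 = 163 → 163
  B: 161 + 0.08×(255−161) = 161 + 7.52 = 168.52 → 169
  → #64A3A9

#407377, #64A3A9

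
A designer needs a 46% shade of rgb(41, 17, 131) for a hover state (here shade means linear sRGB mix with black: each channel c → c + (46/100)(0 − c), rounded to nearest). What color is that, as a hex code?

#160947

Per channel, c → c + 0.46(0 − c):
  R: 41 − 18.86 = 22.14 → 22
  G: 17 + 0.46×(0−17) = 17 − 7.82 = 9.18 → 9
  B: 131 + 0.46×(0−131) = 131 − 60.26 = 70.74 → 71
rgb(22, 9, 71) = #160947.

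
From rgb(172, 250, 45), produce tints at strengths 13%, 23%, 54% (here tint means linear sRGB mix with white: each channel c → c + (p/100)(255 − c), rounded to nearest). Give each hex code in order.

#B7FB48, #BFFB5D, #D9FD9E

13%: (172 + 10.79 = 182.79→183, 250 + 0.65 = 250.65→251, 45 + 27.3 = 72.3→72) → #B7FB48
23%: (172 + 19.09 = 191.09→191, 250 + 1.15 = 251.15→251, 45 + 48.3 = 93.3→93) → #BFFB5D
54%: (172 + 44.82 = 216.82→217, 250 + 2.7 = 252.7→253, 45 + 113.4 = 158.4→158) → #D9FD9E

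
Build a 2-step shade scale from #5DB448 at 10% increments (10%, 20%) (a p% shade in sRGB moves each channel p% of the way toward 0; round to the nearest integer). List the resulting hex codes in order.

#5DB448 is rgb(93, 180, 72).
10%: (93 − 9.3 = 83.7→84, 180 − 18 = 162→162, 72 − 7.2 = 64.8→65) → #54A241
20%: (93 − 18.6 = 74.4→74, 180 − 36 = 144→144, 72 − 14.4 = 57.6→58) → #4A903A

#54A241, #4A903A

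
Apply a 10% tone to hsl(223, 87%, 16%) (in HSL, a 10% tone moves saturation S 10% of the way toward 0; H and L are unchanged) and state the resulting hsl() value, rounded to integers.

hsl(223, 78%, 16%)

S moves 10% from 87 toward 0: 87 − 8.7 = 78.3 → 78.
H and L are unchanged.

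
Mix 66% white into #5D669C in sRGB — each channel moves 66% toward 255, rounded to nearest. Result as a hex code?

#C8CBDD

#5D669C is rgb(93, 102, 156).
Per channel, c → c + 0.66(255 − c):
  R: 93 + 0.66×(255−93) = 93 + 106.92 = 199.92 → 200
  G: 102 + 0.66×(255−102) = 102 + 100.98 = 202.98 → 203
  B: 156 + 0.66×(255−156) = 156 + 65.34 = 221.34 → 221
rgb(200, 203, 221) = #C8CBDD.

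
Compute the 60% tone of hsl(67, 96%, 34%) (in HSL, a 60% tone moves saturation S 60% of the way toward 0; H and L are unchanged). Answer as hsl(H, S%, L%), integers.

S moves 60% from 96 toward 0: 96 − 57.6 = 38.4 → 38.
H and L are unchanged.

hsl(67, 38%, 34%)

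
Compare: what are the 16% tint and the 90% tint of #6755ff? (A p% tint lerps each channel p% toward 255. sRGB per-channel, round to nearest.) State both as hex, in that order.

#6755ff is rgb(103, 85, 255).
16% tint:
  R: 103 + 0.16×(255−103) = 103 + 24.32 = 127.32 → 127
  G: 85 + 0.16×(255−85) = 85 + 27.2 = 112.2 → 112
  B: 255 + 0 = 255 → 255
  → #7f70ff
90% tint:
  R: 103 + 0.9×(255−103) = 103 + 136.8 = 239.8 → 240
  G: 85 + 153 = 238 → 238
  B: 255 + 0.9×(255−255) = 255 + 0 = 255 → 255
  → #f0eeff

#7f70ff, #f0eeff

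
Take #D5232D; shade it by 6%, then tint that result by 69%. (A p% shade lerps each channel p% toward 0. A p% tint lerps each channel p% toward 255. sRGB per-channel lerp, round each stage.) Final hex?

#D5232D is rgb(213, 35, 45).
A 6% shade moves each channel 6% toward 0:
  R: 213 + 0.06×(0−213) = 213 − 12.78 = 200.22 → 200
  G: 35 + 0.06×(0−35) = 35 − 2.1 = 32.9 → 33
  B: 45 + 0.06×(0−45) = 45 − 2.7 = 42.3 → 42
After the shade: rgb(200, 33, 42) = #C8212A.
A 69% tint moves each channel 69% toward 255:
  R: 200 + 37.95 = 237.95 → 238
  G: 33 + 0.69×(255−33) = 33 + 153.18 = 186.18 → 186
  B: 42 + 0.69×(255−42) = 42 + 146.97 = 188.97 → 189
rgb(238, 186, 189) = #EEBABD.

#EEBABD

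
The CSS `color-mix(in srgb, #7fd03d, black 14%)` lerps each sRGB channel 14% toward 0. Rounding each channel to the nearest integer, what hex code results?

#7fd03d is rgb(127, 208, 61).
A 14% shade moves each channel 14% toward 0:
  R: 127 − 17.78 = 109.22 → 109
  G: 208 − 29.12 = 178.88 → 179
  B: 61 + 0.14×(0−61) = 61 − 8.54 = 52.46 → 52
rgb(109, 179, 52) = #6db334.

#6db334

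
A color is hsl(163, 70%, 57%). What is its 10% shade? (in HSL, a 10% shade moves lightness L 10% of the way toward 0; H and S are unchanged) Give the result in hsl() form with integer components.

L moves 10% from 57 toward 0: 57 − 5.7 = 51.3 → 51.
H and S are unchanged.

hsl(163, 70%, 51%)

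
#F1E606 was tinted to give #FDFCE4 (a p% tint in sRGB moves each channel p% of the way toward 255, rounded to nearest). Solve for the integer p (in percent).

#F1E606 is rgb(241, 230, 6); #FDFCE4 is rgb(253, 252, 228).
On the B channel (widest range): 228 ≈ 6 + (p/100)(255 − 6), so p ≈ 100×(228 − 6)/(255 − 6) = 22200/249 = 89.16.
p = 89 reproduces all three channels after rounding.

89%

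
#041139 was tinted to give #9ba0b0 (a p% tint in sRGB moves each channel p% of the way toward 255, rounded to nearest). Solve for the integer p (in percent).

60%

#041139 is rgb(4, 17, 57); #9ba0b0 is rgb(155, 160, 176).
On the R channel (widest range): 155 ≈ 4 + (p/100)(255 − 4), so p ≈ 100×(155 − 4)/(255 − 4) = 15100/251 = 60.16.
p = 60 reproduces all three channels after rounding.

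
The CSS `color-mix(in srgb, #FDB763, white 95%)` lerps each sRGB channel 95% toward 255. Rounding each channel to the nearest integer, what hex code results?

#FFFBF7

#FDB763 is rgb(253, 183, 99).
A 95% tint moves each channel 95% toward 255:
  R: 253 + 0.95×(255−253) = 253 + 1.9 = 254.9 → 255
  G: 183 + 68.4 = 251.4 → 251
  B: 99 + 0.95×(255−99) = 99 + 148.2 = 247.2 → 247
rgb(255, 251, 247) = #FFFBF7.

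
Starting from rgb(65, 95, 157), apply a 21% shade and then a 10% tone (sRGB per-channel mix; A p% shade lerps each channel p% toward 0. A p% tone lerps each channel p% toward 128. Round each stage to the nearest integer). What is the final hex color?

#3B507C

Per channel, c → c + 0.21(0 − c):
  R: 65 + 0.21×(0−65) = 65 − 13.65 = 51.35 → 51
  G: 95 − 19.95 = 75.05 → 75
  B: 157 + 0.21×(0−157) = 157 − 32.97 = 124.03 → 124
After the shade: rgb(51, 75, 124) = #334B7C.
Lerp each channel 10% toward 128:
  R: 51 + 0.1×(128−51) = 51 + 7.7 = 58.7 → 59
  G: 75 + 0.1×(128−75) = 75 + 5.3 = 80.3 → 80
  B: 124 + 0.1×(128−124) = 124 + 0.4 = 124.4 → 124
rgb(59, 80, 124) = #3B507C.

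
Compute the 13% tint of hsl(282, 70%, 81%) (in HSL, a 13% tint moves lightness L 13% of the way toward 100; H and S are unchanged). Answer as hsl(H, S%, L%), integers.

L moves 13% from 81 toward 100: 81 + 2.47 = 83.47 → 83.
H and S are unchanged.

hsl(282, 70%, 83%)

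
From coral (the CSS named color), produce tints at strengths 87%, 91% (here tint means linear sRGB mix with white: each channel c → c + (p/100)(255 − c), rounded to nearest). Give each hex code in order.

CSS coral is rgb(255, 127, 80).
87%: (255→255, 127 + 111.36 = 238.36→238, 80 + 152.25 = 232.25→232) → #FFEEE8
91%: (255→255, 127 + 116.48 = 243.48→243, 80 + 159.25 = 239.25→239) → #FFF3EF

#FFEEE8, #FFF3EF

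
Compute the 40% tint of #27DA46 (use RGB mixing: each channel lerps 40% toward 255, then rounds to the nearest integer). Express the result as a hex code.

#7DE990

#27DA46 is rgb(39, 218, 70).
Per channel, c → c + 0.4(255 − c):
  R: 39 + 86.4 = 125.4 → 125
  G: 218 + 14.8 = 232.8 → 233
  B: 70 + 74 = 144 → 144
rgb(125, 233, 144) = #7DE990.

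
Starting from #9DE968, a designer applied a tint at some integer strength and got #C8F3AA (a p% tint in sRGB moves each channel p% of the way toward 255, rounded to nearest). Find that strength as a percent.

#9DE968 is rgb(157, 233, 104); #C8F3AA is rgb(200, 243, 170).
On the B channel (widest range): 170 ≈ 104 + (p/100)(255 − 104), so p ≈ 100×(170 − 104)/(255 − 104) = 6600/151 = 43.71.
p = 44 reproduces all three channels after rounding.

44%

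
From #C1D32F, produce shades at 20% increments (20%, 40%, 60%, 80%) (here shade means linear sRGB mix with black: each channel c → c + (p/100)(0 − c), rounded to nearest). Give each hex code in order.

#C1D32F is rgb(193, 211, 47).
20%: (193 − 38.6 = 154.4→154, 211 − 42.2 = 168.8→169, 47 − 9.4 = 37.6→38) → #9AA926
40%: (193 − 77.2 = 115.8→116, 211 − 84.4 = 126.6→127, 47 − 18.8 = 28.2→28) → #747F1C
60%: (193 − 115.8 = 77.2→77, 211 − 126.6 = 84.4→84, 47 − 28.2 = 18.8→19) → #4D5413
80%: (193 − 154.4 = 38.6→39, 211 − 168.8 = 42.2→42, 47 − 37.6 = 9.4→9) → #272A09

#9AA926, #747F1C, #4D5413, #272A09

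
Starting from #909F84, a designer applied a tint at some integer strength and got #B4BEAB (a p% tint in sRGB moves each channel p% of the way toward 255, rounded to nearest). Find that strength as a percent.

#909F84 is rgb(144, 159, 132); #B4BEAB is rgb(180, 190, 171).
On the B channel (widest range): 171 ≈ 132 + (p/100)(255 − 132), so p ≈ 100×(171 − 132)/(255 − 132) = 3900/123 = 31.71.
p = 32 reproduces all three channels after rounding.

32%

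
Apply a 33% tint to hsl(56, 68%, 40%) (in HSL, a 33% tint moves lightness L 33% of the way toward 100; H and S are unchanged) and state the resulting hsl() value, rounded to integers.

L moves 33% from 40 toward 100: 40 + 19.8 = 59.8 → 60.
H and S are unchanged.

hsl(56, 68%, 60%)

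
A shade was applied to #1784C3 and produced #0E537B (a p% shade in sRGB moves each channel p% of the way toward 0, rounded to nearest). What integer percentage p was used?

#1784C3 is rgb(23, 132, 195); #0E537B is rgb(14, 83, 123).
On the B channel (widest range): 123 ≈ 195 + (p/100)(0 − 195), so p ≈ 100×(123 − 195)/(0 − 195) = -7200/-195 = 36.92.
p = 37 reproduces all three channels after rounding.

37%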